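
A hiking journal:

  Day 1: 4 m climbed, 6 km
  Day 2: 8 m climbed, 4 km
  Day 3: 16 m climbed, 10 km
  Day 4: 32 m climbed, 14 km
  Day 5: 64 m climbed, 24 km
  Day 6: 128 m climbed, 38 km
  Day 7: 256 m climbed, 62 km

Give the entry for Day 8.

M climbed — ×2 each step: 4, 8, 16, 32, 64, 128, 256 → 512.
For the km, each term is the sum of the two before it: 6, 4, 10, 14, 24, 38, 62 → 100.
Combining the parts gives 512 m climbed, 100 km.

512 m climbed, 100 km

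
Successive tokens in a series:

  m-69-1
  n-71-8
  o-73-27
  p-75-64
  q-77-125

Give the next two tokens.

r-79-216, s-81-343

Letter: letters move forward 1 place in the alphabet, so m, n, o, p, q → r → s.
Second component: +2 each step; 69, 71, 73, 75, 77 → 79 → 81.
Third component: perfect cubes: 1³, 2³, 3³, …, so 1, 8, 27, 64, 125 → 216 → 343.
So the next two tokens are r-79-216 and s-81-343.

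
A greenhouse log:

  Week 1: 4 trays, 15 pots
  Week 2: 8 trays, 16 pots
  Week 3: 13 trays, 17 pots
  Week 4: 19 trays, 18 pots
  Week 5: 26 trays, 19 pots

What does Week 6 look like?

Trays: 4, 8, 13, 19, 26 → 34 (differences are 4, 5, 6, … (increasing by 1 each time)).
Pots goes 15, 16, 17, 18, 19 → 20 (+1 each step).
Putting it together: 34 trays, 20 pots.

34 trays, 20 pots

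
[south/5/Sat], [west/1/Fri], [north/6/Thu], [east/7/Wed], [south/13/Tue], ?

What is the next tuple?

[west/20/Mon]

For the direction, repeats south → west → north → east: south, west, north, east, south → west.
Second value goes 5, 1, 6, 7, 13 → 20 (each term is the sum of the two before it).
Day: runs backward through the weekdays Mon→Sun, so Sat, Fri, Thu, Wed, Tue → Mon.
Combining the parts gives [west/20/Mon].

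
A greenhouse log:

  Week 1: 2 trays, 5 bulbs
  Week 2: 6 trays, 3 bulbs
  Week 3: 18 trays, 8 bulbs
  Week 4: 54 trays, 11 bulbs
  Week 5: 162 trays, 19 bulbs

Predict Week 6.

Trays — ×3 each step: 2, 6, 18, 54, 162 → 486.
Bulbs — each term is the sum of the two before it: 5, 3, 8, 11, 19 → 30.
Putting it together: 486 trays, 30 bulbs.

486 trays, 30 bulbs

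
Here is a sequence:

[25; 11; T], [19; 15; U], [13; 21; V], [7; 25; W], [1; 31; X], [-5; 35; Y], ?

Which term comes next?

[-11; 41; Z]

First value: 25, 19, 13, 7, 1, -5 → -11 (−6 each step).
Second value — alternating steps +4, +6, +4, +6, …: 11, 15, 21, 25, 31, 35 → 41.
Letter: letters move forward 1 place in the alphabet, so T, U, V, W, X, Y → Z.
So the next term is [-11; 41; Z].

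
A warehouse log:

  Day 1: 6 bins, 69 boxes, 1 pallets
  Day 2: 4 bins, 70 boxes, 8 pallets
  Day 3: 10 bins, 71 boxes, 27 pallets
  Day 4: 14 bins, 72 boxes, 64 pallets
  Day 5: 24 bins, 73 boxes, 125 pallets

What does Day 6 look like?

Bins goes 6, 4, 10, 14, 24 → 38 (each term is the sum of the two before it).
Boxes goes 69, 70, 71, 72, 73 → 74 (+1 each step).
Pallets — perfect cubes: 1³, 2³, 3³, …: 1, 8, 27, 64, 125 → 216.
Putting it together: 38 bins, 74 boxes, 216 pallets.

38 bins, 74 boxes, 216 pallets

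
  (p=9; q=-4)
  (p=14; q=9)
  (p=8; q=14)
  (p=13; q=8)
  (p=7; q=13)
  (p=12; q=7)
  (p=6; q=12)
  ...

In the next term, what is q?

P: alternating steps +5, −6, +5, −6, …; 9, 14, 8, 13, 7, 12, 6 → 11.
Q: always the previous value of the p, so -4, 9, 14, 8, 13, 7, 12 → 6.

6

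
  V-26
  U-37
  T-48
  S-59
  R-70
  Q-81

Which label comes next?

P-92

Letter goes V, U, T, S, R, Q → P (letters move back 1 place in the alphabet).
Second component: +11 each step; 26, 37, 48, 59, 70, 81 → 92.
Combining the parts gives P-92.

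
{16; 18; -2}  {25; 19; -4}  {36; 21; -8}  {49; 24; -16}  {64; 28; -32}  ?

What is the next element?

{81; 33; -64}

For the first component, perfect squares: 4², 5², 6², …: 16, 25, 36, 49, 64 → 81.
Second component goes 18, 19, 21, 24, 28 → 33 (differences are 1, 2, 3, … (increasing by 1 each time)).
Third component — ×2 each step: -2, -4, -8, -16, -32 → -64.
Combining the parts gives {81; 33; -64}.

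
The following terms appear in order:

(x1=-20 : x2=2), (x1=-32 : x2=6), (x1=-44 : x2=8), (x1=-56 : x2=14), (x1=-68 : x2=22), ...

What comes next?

X1: −12 each step; -20, -32, -44, -56, -68 → -80.
X2: each term is the sum of the two before it; 2, 6, 8, 14, 22 → 36.
Combining the parts gives (x1=-80 : x2=36).

(x1=-80 : x2=36)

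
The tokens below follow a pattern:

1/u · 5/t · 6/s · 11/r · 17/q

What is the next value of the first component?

First component goes 1, 5, 6, 11, 17 → 28 (each term is the sum of the two before it).

28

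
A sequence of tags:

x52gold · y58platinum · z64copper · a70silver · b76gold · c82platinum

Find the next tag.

d88copper

Letter: letters move forward 1 place in the alphabet, wrapping Z→A, so x, y, z, a, b, c → d.
Second component: +6 each step, so 52, 58, 64, 70, 76, 82 → 88.
Metal: repeats gold → platinum → copper → silver, so gold, platinum, copper, silver, gold, platinum → copper.
So the next tag is d88copper.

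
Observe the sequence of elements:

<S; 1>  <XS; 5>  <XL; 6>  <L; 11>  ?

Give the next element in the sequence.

<M; 17>

Size: runs backward through clothing sizes XS→XL, so S, XS, XL, L → M.
Second component: 1, 5, 6, 11 → 17 (each term is the sum of the two before it).
So the next element is <M; 17>.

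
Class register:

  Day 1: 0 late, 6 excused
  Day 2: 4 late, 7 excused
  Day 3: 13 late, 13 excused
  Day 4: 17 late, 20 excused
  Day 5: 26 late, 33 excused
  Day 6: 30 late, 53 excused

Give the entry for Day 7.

Late: alternating steps +4, +9, +4, +9, …; 0, 4, 13, 17, 26, 30 → 39.
Excused: 6, 7, 13, 20, 33, 53 → 86 (each term is the sum of the two before it).
So the next row is 39 late, 86 excused.

39 late, 86 excused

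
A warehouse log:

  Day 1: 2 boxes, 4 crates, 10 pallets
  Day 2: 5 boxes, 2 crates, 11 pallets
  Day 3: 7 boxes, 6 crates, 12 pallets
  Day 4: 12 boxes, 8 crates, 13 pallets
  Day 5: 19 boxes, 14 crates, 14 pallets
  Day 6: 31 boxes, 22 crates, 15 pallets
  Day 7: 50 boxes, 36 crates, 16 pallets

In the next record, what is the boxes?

Boxes: 2, 5, 7, 12, 19, 31, 50 → 81 (each term is the sum of the two before it).
Crates — each term is the sum of the two before it: 4, 2, 6, 8, 14, 22, 36 → 58.
Pallets — +1 each step: 10, 11, 12, 13, 14, 15, 16 → 17.

81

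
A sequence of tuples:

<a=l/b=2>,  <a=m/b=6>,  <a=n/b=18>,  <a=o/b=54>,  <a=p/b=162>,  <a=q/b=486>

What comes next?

A: l, m, n, o, p, q → r (letters move forward 1 place in the alphabet).
B — ×3 each step: 2, 6, 18, 54, 162, 486 → 1458.
Combining the parts gives <a=r/b=1458>.

<a=r/b=1458>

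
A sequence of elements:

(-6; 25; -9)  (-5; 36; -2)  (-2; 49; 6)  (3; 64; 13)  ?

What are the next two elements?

First slot goes -6, -5, -2, 3 → 10 → 19 (differences are 1, 3, 5, … (increasing by 2 each time)).
Second slot goes 25, 36, 49, 64 → 81 → 100 (perfect squares: 5², 6², 7², …).
Third slot: -9, -2, 6, 13 → 21 → 28 (alternating steps +7, +8, +7, +8, …).
Putting the parts together: (10; 81; 21) and then (19; 100; 28).

(10; 81; 21), (19; 100; 28)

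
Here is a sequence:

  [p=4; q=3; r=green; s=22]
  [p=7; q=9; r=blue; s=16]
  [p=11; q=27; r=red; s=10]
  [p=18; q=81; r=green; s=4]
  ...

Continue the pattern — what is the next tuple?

P: each term is the sum of the two before it; 4, 7, 11, 18 → 29.
Q: ×3 each step; 3, 9, 27, 81 → 243.
R: repeats green → blue → red; green, blue, red, green → blue.
For the s, −6 each step: 22, 16, 10, 4 → -2.
Combining the parts gives [p=29; q=243; r=blue; s=-2].

[p=29; q=243; r=blue; s=-2]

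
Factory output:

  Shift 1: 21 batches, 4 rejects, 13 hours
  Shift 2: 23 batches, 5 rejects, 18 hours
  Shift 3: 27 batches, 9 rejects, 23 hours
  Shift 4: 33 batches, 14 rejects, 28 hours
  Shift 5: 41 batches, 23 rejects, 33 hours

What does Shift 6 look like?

51 batches, 37 rejects, 38 hours

Batches: 21, 23, 27, 33, 41 → 51 (differences are 2, 4, 6, … (increasing by 2 each time)).
Rejects: each term is the sum of the two before it; 4, 5, 9, 14, 23 → 37.
Hours goes 13, 18, 23, 28, 33 → 38 (+5 each step).
Combining the parts gives 51 batches, 37 rejects, 38 hours.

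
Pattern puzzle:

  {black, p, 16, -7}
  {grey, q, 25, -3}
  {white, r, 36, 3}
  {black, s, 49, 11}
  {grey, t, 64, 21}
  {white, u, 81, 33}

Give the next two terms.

Shade: black, grey, white, black, grey, white → black → grey (repeats black → grey → white).
For the letter, letters move forward 1 place in the alphabet: p, q, r, s, t, u → v → w.
Third component: 16, 25, 36, 49, 64, 81 → 100 → 121 (perfect squares: 4², 5², 6², …).
Fourth component: -7, -3, 3, 11, 21, 33 → 47 → 63 (differences are 4, 6, 8, … (increasing by 2 each time)).
So the next two terms are {black, v, 100, 47} and {grey, w, 121, 63}.

{black, v, 100, 47}, {grey, w, 121, 63}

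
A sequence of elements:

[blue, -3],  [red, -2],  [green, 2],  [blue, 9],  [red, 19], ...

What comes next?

[green, 32]

For the colour, repeats blue → red → green: blue, red, green, blue, red → green.
Second component — differences are 1, 4, 7, … (increasing by 3 each time): -3, -2, 2, 9, 19 → 32.
So the next element is [green, 32].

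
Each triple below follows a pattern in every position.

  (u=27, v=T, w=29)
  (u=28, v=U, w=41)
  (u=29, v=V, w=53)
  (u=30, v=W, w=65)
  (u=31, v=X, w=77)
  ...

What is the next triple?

(u=32, v=Y, w=89)

U — +1 each step: 27, 28, 29, 30, 31 → 32.
For the v, letters move forward 1 place in the alphabet: T, U, V, W, X → Y.
W: +12 each step; 29, 41, 53, 65, 77 → 89.
So the next triple is (u=32, v=Y, w=89).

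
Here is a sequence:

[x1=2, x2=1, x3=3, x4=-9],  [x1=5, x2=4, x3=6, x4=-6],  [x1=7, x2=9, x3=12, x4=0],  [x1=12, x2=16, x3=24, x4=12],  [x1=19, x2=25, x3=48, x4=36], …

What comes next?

X1 goes 2, 5, 7, 12, 19 → 31 (each term is the sum of the two before it).
X2 goes 1, 4, 9, 16, 25 → 36 (perfect squares: 1², 2², 3², …).
X3 goes 3, 6, 12, 24, 48 → 96 (×2 each step).
X4: always 12 less than the x3; -9, -6, 0, 12, 36 → 84.
Putting it together: [x1=31, x2=36, x3=96, x4=84].

[x1=31, x2=36, x3=96, x4=84]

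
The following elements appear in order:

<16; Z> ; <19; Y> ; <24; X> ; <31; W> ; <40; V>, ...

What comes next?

<51; U>

First coordinate: differences are 3, 5, 7, … (increasing by 2 each time); 16, 19, 24, 31, 40 → 51.
Letter goes Z, Y, X, W, V → U (letters move back 1 place in the alphabet).
So the next element is <51; U>.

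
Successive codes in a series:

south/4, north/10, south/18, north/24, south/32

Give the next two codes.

Direction: alternates south ↔ north, so south, north, south, north, south → north → south.
Second component — alternating steps +6, +8, +6, +8, …: 4, 10, 18, 24, 32 → 38 → 46.
Putting the parts together: north/38 and then south/46.

north/38, south/46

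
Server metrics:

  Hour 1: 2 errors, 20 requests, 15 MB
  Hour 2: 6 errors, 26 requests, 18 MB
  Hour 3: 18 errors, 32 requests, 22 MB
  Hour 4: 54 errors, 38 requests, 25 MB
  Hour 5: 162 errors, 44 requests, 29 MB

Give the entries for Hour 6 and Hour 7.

Errors: ×3 each step; 2, 6, 18, 54, 162 → 486 → 1458.
Requests: +6 each step, so 20, 26, 32, 38, 44 → 50 → 56.
MB: 15, 18, 22, 25, 29 → 32 → 36 (alternating steps +3, +4, +3, +4, …).
Putting the parts together: 486 errors, 50 requests, 32 MB and then 1458 errors, 56 requests, 36 MB.

486 errors, 50 requests, 32 MB; 1458 errors, 56 requests, 36 MB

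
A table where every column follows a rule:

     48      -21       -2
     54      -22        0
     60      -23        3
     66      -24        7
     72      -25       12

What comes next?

First component goes 48, 54, 60, 66, 72 → 78 (+6 each step).
Second component — −1 each step: -21, -22, -23, -24, -25 → -26.
Third component: differences are 2, 3, 4, … (increasing by 1 each time); -2, 0, 3, 7, 12 → 18.
Putting it together: 78  -26  18.

78  -26  18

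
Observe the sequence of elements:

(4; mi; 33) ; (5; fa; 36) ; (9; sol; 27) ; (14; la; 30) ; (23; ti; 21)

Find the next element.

First part goes 4, 5, 9, 14, 23 → 37 (each term is the sum of the two before it).
Note: runs through the solfège scale do→ti; mi, fa, sol, la, ti → do.
For the third part, alternating steps +3, −9, +3, −9, …: 33, 36, 27, 30, 21 → 24.
So the next element is (37; do; 24).

(37; do; 24)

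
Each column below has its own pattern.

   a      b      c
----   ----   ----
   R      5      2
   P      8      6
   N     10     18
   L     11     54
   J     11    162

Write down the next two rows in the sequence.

Column a: R, P, N, L, J → H → F (letters move back 2 places in the alphabet).
Column b goes 5, 8, 10, 11, 11 → 10 → 8 (differences are 3, 2, 1, … (decreasing by 1 each time)).
For the column c, ×3 each step: 2, 6, 18, 54, 162 → 486 → 1458.
So the next two rows are H  10  486 and F  8  1458.

H  10  486; F  8  1458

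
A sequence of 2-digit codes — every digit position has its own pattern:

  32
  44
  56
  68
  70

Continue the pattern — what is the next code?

First digit: 3, 4, 5, 6, 7 → 8 (+1 each step, mod 10).
Second digit — +2 each step, mod 10: 2, 4, 6, 8, 0 → 2.
Combining the parts gives 82.

82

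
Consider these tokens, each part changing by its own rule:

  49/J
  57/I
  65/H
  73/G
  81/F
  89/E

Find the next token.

First component goes 49, 57, 65, 73, 81, 89 → 97 (+8 each step).
Letter goes J, I, H, G, F, E → D (letters move back 1 place in the alphabet).
So the next token is 97/D.

97/D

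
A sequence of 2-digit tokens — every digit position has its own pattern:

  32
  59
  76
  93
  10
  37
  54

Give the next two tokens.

71, 98

First digit: +2 each step, mod 10, so 3, 5, 7, 9, 1, 3, 5 → 7 → 9.
Second digit goes 2, 9, 6, 3, 0, 7, 4 → 1 → 8 (−3 each step, mod 10).
Putting the parts together: 71 and then 98.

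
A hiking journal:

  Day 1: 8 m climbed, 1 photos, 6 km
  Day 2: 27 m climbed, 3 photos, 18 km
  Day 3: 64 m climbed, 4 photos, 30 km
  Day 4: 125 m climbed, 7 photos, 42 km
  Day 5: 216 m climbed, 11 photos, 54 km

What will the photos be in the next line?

Photos: each term is the sum of the two before it; 1, 3, 4, 7, 11 → 18.

18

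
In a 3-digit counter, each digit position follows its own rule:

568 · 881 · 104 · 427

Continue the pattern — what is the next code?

740

For the first digit, +3 each step, mod 10: 5, 8, 1, 4 → 7.
Second digit: 6, 8, 0, 2 → 4 (+2 each step, mod 10).
Third digit — +3 each step, mod 10: 8, 1, 4, 7 → 0.
So the next code is 740.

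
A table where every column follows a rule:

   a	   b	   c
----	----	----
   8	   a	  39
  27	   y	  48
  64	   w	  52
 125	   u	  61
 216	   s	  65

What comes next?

Column a — perfect cubes: 2³, 3³, 4³, …: 8, 27, 64, 125, 216 → 343.
Column b — letters move back 2 places in the alphabet, wrapping A→Z: a, y, w, u, s → q.
Column c — alternating steps +9, +4, +9, +4, …: 39, 48, 52, 61, 65 → 74.
Putting it together: 343  q  74.

343  q  74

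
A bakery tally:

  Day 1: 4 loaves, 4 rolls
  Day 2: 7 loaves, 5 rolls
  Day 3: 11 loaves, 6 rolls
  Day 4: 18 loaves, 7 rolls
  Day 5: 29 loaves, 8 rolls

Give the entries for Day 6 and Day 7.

47 loaves, 9 rolls; 76 loaves, 10 rolls

Loaves: each term is the sum of the two before it, so 4, 7, 11, 18, 29 → 47 → 76.
Rolls goes 4, 5, 6, 7, 8 → 9 → 10 (+1 each step).
Putting the parts together: 47 loaves, 9 rolls and then 76 loaves, 10 rolls.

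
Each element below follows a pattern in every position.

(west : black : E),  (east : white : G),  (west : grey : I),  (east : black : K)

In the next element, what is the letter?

Letter: letters move forward 2 places in the alphabet, so E, G, I, K → M.

M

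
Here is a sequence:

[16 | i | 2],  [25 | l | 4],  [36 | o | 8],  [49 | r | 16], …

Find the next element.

First component goes 16, 25, 36, 49 → 64 (perfect squares: 4², 5², 6², …).
Letter: letters move forward 3 places in the alphabet, so i, l, o, r → u.
Third component goes 2, 4, 8, 16 → 32 (×2 each step).
So the next element is [64 | u | 32].

[64 | u | 32]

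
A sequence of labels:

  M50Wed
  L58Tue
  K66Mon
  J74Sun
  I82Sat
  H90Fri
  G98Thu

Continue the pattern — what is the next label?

F106Wed

Letter: letters move back 1 place in the alphabet; M, L, K, J, I, H, G → F.
Second component goes 50, 58, 66, 74, 82, 90, 98 → 106 (+8 each step).
For the day, runs backward through the weekdays Mon→Sun: Wed, Tue, Mon, Sun, Sat, Fri, Thu → Wed.
Combining the parts gives F106Wed.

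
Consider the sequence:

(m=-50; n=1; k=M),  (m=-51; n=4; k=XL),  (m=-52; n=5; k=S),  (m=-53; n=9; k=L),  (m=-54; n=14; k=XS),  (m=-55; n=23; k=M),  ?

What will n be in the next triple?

For the n, each term is the sum of the two before it: 1, 4, 5, 9, 14, 23 → 37.

37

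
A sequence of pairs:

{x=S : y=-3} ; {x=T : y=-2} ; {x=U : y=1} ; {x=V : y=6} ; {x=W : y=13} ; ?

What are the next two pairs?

{x=X : y=22}, {x=Y : y=33}

X: letters move forward 1 place in the alphabet, so S, T, U, V, W → X → Y.
Y — differences are 1, 3, 5, … (increasing by 2 each time): -3, -2, 1, 6, 13 → 22 → 33.
Putting the parts together: {x=X : y=22} and then {x=Y : y=33}.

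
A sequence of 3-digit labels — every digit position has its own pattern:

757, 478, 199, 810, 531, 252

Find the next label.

973

First digit goes 7, 4, 1, 8, 5, 2 → 9 (−3 each step, mod 10).
Second digit: +2 each step, mod 10, so 5, 7, 9, 1, 3, 5 → 7.
Third digit: +1 each step, mod 10, so 7, 8, 9, 0, 1, 2 → 3.
Combining the parts gives 973.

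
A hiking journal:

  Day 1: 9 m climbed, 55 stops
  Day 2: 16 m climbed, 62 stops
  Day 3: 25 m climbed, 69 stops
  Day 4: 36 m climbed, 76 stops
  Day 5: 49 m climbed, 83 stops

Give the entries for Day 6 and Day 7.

M climbed: 9, 16, 25, 36, 49 → 64 → 81 (perfect squares: 3², 4², 5², …).
Stops: 55, 62, 69, 76, 83 → 90 → 97 (+7 each step).
So the next two records are 64 m climbed, 90 stops and 81 m climbed, 97 stops.

64 m climbed, 90 stops; 81 m climbed, 97 stops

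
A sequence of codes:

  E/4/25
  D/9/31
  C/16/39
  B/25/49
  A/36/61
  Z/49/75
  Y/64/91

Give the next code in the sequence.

X/81/109

For the letter, letters move back 1 place in the alphabet, wrapping A→Z: E, D, C, B, A, Z, Y → X.
For the second component, perfect squares: 2², 3², 4², …: 4, 9, 16, 25, 36, 49, 64 → 81.
For the third component, differences are 6, 8, 10, … (increasing by 2 each time): 25, 31, 39, 49, 61, 75, 91 → 109.
Putting it together: X/81/109.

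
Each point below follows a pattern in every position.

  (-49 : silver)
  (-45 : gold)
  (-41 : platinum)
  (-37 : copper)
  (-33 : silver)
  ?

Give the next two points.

(-29 : gold), (-25 : platinum)

First component goes -49, -45, -41, -37, -33 → -29 → -25 (+4 each step).
Metal goes silver, gold, platinum, copper, silver → gold → platinum (repeats silver → gold → platinum → copper).
So the next two points are (-29 : gold) and (-25 : platinum).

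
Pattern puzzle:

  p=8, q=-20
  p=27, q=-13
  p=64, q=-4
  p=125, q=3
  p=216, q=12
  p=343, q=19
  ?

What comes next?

P: 8, 27, 64, 125, 216, 343 → 512 (perfect cubes: 2³, 3³, 4³, …).
Q — alternating steps +7, +9, +7, +9, …: -20, -13, -4, 3, 12, 19 → 28.
So the next element is p=512, q=28.

p=512, q=28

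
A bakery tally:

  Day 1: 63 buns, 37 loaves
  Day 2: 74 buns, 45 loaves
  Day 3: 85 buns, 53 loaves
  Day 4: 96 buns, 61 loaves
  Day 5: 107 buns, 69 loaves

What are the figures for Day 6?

118 buns, 77 loaves

Buns goes 63, 74, 85, 96, 107 → 118 (+11 each step).
Loaves: +8 each step, so 37, 45, 53, 61, 69 → 77.
So the next record is 118 buns, 77 loaves.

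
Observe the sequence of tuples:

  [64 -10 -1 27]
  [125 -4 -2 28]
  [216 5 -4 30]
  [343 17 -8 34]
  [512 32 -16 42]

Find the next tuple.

First value: 64, 125, 216, 343, 512 → 729 (perfect cubes: 4³, 5³, 6³, …).
For the second value, differences are 6, 9, 12, … (increasing by 3 each time): -10, -4, 5, 17, 32 → 50.
Third value: ×2 each step, so -1, -2, -4, -8, -16 → -32.
For the fourth value, together with the third value always sums to 26: 27, 28, 30, 34, 42 → 58.
Putting it together: [729 50 -32 58].

[729 50 -32 58]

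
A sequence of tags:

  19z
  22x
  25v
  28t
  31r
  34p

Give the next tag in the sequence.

First component — +3 each step: 19, 22, 25, 28, 31, 34 → 37.
Letter goes z, x, v, t, r, p → n (letters move back 2 places in the alphabet).
Combining the parts gives 37n.

37n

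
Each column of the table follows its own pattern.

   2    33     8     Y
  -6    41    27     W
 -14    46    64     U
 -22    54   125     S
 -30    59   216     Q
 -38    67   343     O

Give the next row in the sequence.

-46  72  512  M

First component: 2, -6, -14, -22, -30, -38 → -46 (−8 each step).
Second component: alternating steps +8, +5, +8, +5, …, so 33, 41, 46, 54, 59, 67 → 72.
Third component: perfect cubes: 2³, 3³, 4³, …, so 8, 27, 64, 125, 216, 343 → 512.
Letter goes Y, W, U, S, Q, O → M (letters move back 2 places in the alphabet).
So the next row is -46  72  512  M.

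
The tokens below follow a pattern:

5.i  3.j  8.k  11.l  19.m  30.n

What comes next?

First component: each term is the sum of the two before it, so 5, 3, 8, 11, 19, 30 → 49.
Letter: i, j, k, l, m, n → o (letters move forward 1 place in the alphabet).
Combining the parts gives 49.o.

49.o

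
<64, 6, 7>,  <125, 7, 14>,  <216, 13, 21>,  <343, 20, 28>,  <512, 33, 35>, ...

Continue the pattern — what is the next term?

<729, 53, 42>

First value: 64, 125, 216, 343, 512 → 729 (perfect cubes: 4³, 5³, 6³, …).
Second value — each term is the sum of the two before it: 6, 7, 13, 20, 33 → 53.
Third value — +7 each step: 7, 14, 21, 28, 35 → 42.
Putting it together: <729, 53, 42>.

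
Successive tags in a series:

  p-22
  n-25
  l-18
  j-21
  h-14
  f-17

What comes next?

Letter: p, n, l, j, h, f → d (letters move back 2 places in the alphabet).
For the second component, alternating steps +3, −7, +3, −7, …: 22, 25, 18, 21, 14, 17 → 10.
Putting it together: d-10.

d-10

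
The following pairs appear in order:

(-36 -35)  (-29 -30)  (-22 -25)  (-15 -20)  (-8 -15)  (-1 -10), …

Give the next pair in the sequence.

First component goes -36, -29, -22, -15, -8, -1 → 6 (+7 each step).
Second component: +5 each step; -35, -30, -25, -20, -15, -10 → -5.
Putting it together: (6 -5).

(6 -5)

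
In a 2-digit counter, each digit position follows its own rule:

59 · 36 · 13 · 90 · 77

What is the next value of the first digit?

First digit: 5, 3, 1, 9, 7 → 5 (−2 each step, mod 10).

5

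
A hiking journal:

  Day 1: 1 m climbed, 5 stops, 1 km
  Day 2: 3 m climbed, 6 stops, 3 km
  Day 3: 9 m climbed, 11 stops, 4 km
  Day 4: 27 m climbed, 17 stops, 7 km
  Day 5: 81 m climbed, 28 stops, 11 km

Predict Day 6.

M climbed goes 1, 3, 9, 27, 81 → 243 (×3 each step).
Stops: 5, 6, 11, 17, 28 → 45 (each term is the sum of the two before it).
Km goes 1, 3, 4, 7, 11 → 18 (each term is the sum of the two before it).
Combining the parts gives 243 m climbed, 45 stops, 18 km.

243 m climbed, 45 stops, 18 km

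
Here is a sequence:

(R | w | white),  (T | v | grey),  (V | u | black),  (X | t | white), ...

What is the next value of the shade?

First letter goes R, T, V, X → Z (letters move forward 2 places in the alphabet).
Second letter: letters move back 1 place in the alphabet; w, v, u, t → s.
Shade goes white, grey, black, white → grey (repeats white → grey → black).

grey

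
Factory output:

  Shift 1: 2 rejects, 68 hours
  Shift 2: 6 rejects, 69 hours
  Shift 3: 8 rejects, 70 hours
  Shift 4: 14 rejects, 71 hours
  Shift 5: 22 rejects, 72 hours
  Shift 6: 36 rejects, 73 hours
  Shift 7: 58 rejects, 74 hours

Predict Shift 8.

Rejects: each term is the sum of the two before it; 2, 6, 8, 14, 22, 36, 58 → 94.
Hours: +1 each step, so 68, 69, 70, 71, 72, 73, 74 → 75.
Combining the parts gives 94 rejects, 75 hours.

94 rejects, 75 hours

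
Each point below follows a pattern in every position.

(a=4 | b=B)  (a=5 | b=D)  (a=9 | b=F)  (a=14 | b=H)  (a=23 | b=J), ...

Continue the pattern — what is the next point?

A: each term is the sum of the two before it; 4, 5, 9, 14, 23 → 37.
For the b, letters move forward 2 places in the alphabet: B, D, F, H, J → L.
Combining the parts gives (a=37 | b=L).

(a=37 | b=L)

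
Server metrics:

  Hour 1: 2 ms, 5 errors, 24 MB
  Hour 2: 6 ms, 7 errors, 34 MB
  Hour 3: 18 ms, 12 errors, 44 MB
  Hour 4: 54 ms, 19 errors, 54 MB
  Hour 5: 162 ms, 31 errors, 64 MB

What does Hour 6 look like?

486 ms, 50 errors, 74 MB

Ms — ×3 each step: 2, 6, 18, 54, 162 → 486.
Errors: 5, 7, 12, 19, 31 → 50 (each term is the sum of the two before it).
MB: +10 each step, so 24, 34, 44, 54, 64 → 74.
Putting it together: 486 ms, 50 errors, 74 MB.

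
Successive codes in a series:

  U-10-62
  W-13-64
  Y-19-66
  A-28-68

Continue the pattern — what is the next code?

C-40-70

Letter: letters move forward 2 places in the alphabet, wrapping Z→A, so U, W, Y, A → C.
Second component: 10, 13, 19, 28 → 40 (differences are 3, 6, 9, … (increasing by 3 each time)).
Third component: 62, 64, 66, 68 → 70 (+2 each step).
So the next code is C-40-70.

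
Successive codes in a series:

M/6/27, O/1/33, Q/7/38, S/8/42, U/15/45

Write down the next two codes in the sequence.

Letter: letters move forward 2 places in the alphabet, so M, O, Q, S, U → W → Y.
Second component — each term is the sum of the two before it: 6, 1, 7, 8, 15 → 23 → 38.
For the third component, differences are 6, 5, 4, … (decreasing by 1 each time): 27, 33, 38, 42, 45 → 47 → 48.
So the next two codes are W/23/47 and Y/38/48.

W/23/47 then Y/38/48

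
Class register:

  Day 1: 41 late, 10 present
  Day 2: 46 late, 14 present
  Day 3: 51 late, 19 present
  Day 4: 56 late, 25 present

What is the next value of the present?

32

Present: differences are 4, 5, 6, … (increasing by 1 each time); 10, 14, 19, 25 → 32.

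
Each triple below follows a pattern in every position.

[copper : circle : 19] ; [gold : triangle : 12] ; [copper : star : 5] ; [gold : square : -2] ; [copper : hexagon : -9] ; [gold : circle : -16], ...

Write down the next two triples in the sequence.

[copper : triangle : -23], [gold : star : -30]

Metal: alternates copper ↔ gold, so copper, gold, copper, gold, copper, gold → copper → gold.
Shape: repeats circle → triangle → star → square → hexagon, so circle, triangle, star, square, hexagon, circle → triangle → star.
Third entry: −7 each step; 19, 12, 5, -2, -9, -16 → -23 → -30.
Putting the parts together: [copper : triangle : -23] and then [gold : star : -30].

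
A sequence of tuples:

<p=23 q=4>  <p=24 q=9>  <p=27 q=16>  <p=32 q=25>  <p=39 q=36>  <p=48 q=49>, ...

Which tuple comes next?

<p=59 q=64>

For the p, differences are 1, 3, 5, … (increasing by 2 each time): 23, 24, 27, 32, 39, 48 → 59.
Q: 4, 9, 16, 25, 36, 49 → 64 (perfect squares: 2², 3², 4², …).
Combining the parts gives <p=59 q=64>.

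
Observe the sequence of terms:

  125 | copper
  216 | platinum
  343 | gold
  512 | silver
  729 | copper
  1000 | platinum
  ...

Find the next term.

1331 | gold

First slot: 125, 216, 343, 512, 729, 1000 → 1331 (perfect cubes: 5³, 6³, 7³, …).
Metal: copper, platinum, gold, silver, copper, platinum → gold (repeats copper → platinum → gold → silver).
Combining the parts gives 1331 | gold.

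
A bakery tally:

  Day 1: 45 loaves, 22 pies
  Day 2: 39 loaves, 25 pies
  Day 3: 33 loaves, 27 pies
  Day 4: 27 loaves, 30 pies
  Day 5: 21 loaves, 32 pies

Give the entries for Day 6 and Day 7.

15 loaves, 35 pies; 9 loaves, 37 pies

Loaves: −6 each step; 45, 39, 33, 27, 21 → 15 → 9.
Pies: 22, 25, 27, 30, 32 → 35 → 37 (alternating steps +3, +2, +3, +2, …).
Putting the parts together: 15 loaves, 35 pies and then 9 loaves, 37 pies.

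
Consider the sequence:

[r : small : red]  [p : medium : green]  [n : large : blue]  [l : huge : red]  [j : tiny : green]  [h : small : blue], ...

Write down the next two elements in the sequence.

[f : medium : red], [d : large : green]

Letter: r, p, n, l, j, h → f → d (letters move back 2 places in the alphabet).
Size: small, medium, large, huge, tiny, small → medium → large (repeats small → medium → large → huge → tiny).
Colour: red, green, blue, red, green, blue → red → green (repeats red → green → blue).
Putting the parts together: [f : medium : red] and then [d : large : green].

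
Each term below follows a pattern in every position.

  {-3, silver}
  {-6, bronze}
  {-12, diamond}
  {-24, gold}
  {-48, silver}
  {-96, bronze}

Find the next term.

First value: ×2 each step; -3, -6, -12, -24, -48, -96 → -192.
Rank — repeats silver → bronze → diamond → gold: silver, bronze, diamond, gold, silver, bronze → diamond.
Putting it together: {-192, diamond}.

{-192, diamond}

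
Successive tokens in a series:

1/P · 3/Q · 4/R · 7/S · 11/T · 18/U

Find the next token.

First component: each term is the sum of the two before it, so 1, 3, 4, 7, 11, 18 → 29.
Letter goes P, Q, R, S, T, U → V (letters move forward 1 place in the alphabet).
So the next token is 29/V.

29/V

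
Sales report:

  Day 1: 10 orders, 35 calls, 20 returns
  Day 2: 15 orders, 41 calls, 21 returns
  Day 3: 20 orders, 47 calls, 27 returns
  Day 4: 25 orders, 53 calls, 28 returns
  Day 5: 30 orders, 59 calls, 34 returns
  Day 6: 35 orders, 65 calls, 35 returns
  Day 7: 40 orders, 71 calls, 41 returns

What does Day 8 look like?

For the orders, +5 each step: 10, 15, 20, 25, 30, 35, 40 → 45.
For the calls, +6 each step: 35, 41, 47, 53, 59, 65, 71 → 77.
Returns: 20, 21, 27, 28, 34, 35, 41 → 42 (alternating steps +1, +6, +1, +6, …).
Putting it together: 45 orders, 77 calls, 42 returns.

45 orders, 77 calls, 42 returns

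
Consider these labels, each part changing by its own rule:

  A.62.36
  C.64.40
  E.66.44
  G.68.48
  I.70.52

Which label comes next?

For the letter, letters move forward 2 places in the alphabet: A, C, E, G, I → K.
Second component: +2 each step; 62, 64, 66, 68, 70 → 72.
Third component — +4 each step: 36, 40, 44, 48, 52 → 56.
So the next label is K.72.56.

K.72.56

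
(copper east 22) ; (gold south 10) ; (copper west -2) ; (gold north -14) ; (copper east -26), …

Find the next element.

For the metal, alternates copper ↔ gold: copper, gold, copper, gold, copper → gold.
Direction — repeats east → south → west → north: east, south, west, north, east → south.
Third value goes 22, 10, -2, -14, -26 → -38 (−12 each step).
Putting it together: (gold south -38).

(gold south -38)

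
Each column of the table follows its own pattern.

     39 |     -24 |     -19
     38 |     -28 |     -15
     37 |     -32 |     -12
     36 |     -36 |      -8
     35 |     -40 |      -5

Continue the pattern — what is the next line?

34  -44  -1

First component: −1 each step; 39, 38, 37, 36, 35 → 34.
Second component: −4 each step; -24, -28, -32, -36, -40 → -44.
Third component: alternating steps +4, +3, +4, +3, …; -19, -15, -12, -8, -5 → -1.
Putting it together: 34  -44  -1.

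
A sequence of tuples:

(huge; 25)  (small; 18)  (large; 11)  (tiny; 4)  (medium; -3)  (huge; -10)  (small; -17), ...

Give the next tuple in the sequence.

(large; -24)

Size — repeats huge → small → large → tiny → medium: huge, small, large, tiny, medium, huge, small → large.
Second coordinate — −7 each step: 25, 18, 11, 4, -3, -10, -17 → -24.
So the next tuple is (large; -24).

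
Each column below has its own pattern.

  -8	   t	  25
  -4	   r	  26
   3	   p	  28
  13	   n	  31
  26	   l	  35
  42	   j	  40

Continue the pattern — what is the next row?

61  h  46

For the first component, differences are 4, 7, 10, … (increasing by 3 each time): -8, -4, 3, 13, 26, 42 → 61.
Letter: t, r, p, n, l, j → h (letters move back 2 places in the alphabet).
Third component goes 25, 26, 28, 31, 35, 40 → 46 (differences are 1, 2, 3, … (increasing by 1 each time)).
So the next row is 61  h  46.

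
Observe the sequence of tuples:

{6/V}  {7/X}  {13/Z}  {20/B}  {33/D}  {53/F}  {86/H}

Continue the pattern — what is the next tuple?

{139/J}

First coordinate goes 6, 7, 13, 20, 33, 53, 86 → 139 (each term is the sum of the two before it).
For the letter, letters move forward 2 places in the alphabet, wrapping Z→A: V, X, Z, B, D, F, H → J.
So the next tuple is {139/J}.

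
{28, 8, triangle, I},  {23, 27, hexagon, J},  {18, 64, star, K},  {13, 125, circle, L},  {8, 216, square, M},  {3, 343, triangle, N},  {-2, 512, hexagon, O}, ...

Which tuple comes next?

{-7, 729, star, P}

First coordinate: 28, 23, 18, 13, 8, 3, -2 → -7 (−5 each step).
For the second coordinate, perfect cubes: 2³, 3³, 4³, …: 8, 27, 64, 125, 216, 343, 512 → 729.
For the shape, repeats triangle → hexagon → star → circle → square: triangle, hexagon, star, circle, square, triangle, hexagon → star.
Letter: letters move forward 1 place in the alphabet; I, J, K, L, M, N, O → P.
Combining the parts gives {-7, 729, star, P}.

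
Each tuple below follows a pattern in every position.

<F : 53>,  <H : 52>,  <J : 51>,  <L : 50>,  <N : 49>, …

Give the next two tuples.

<P : 48>, <R : 47>

Letter goes F, H, J, L, N → P → R (letters move forward 2 places in the alphabet).
Second part: 53, 52, 51, 50, 49 → 48 → 47 (−1 each step).
So the next two tuples are <P : 48> and <R : 47>.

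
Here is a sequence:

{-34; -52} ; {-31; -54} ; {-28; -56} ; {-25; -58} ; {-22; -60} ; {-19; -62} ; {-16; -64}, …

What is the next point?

First component goes -34, -31, -28, -25, -22, -19, -16 → -13 (+3 each step).
Second component — −2 each step: -52, -54, -56, -58, -60, -62, -64 → -66.
So the next point is {-13; -66}.

{-13; -66}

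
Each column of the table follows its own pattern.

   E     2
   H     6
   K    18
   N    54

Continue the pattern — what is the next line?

Q  162

Letter: letters move forward 3 places in the alphabet, so E, H, K, N → Q.
Second component: 2, 6, 18, 54 → 162 (×3 each step).
Putting it together: Q  162.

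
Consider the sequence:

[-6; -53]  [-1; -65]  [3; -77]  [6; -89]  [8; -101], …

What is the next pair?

[9; -113]

For the first slot, differences are 5, 4, 3, … (decreasing by 1 each time): -6, -1, 3, 6, 8 → 9.
For the second slot, −12 each step: -53, -65, -77, -89, -101 → -113.
So the next pair is [9; -113].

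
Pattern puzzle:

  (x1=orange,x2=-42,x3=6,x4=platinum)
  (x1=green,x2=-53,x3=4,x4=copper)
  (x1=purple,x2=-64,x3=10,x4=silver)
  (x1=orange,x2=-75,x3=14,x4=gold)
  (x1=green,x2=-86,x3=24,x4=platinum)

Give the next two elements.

(x1=purple,x2=-97,x3=38,x4=copper), (x1=orange,x2=-108,x3=62,x4=silver)

X1: repeats orange → green → purple; orange, green, purple, orange, green → purple → orange.
For the x2, −11 each step: -42, -53, -64, -75, -86 → -97 → -108.
X3: 6, 4, 10, 14, 24 → 38 → 62 (each term is the sum of the two before it).
X4: platinum, copper, silver, gold, platinum → copper → silver (repeats platinum → copper → silver → gold).
Putting the parts together: (x1=purple,x2=-97,x3=38,x4=copper) and then (x1=orange,x2=-108,x3=62,x4=silver).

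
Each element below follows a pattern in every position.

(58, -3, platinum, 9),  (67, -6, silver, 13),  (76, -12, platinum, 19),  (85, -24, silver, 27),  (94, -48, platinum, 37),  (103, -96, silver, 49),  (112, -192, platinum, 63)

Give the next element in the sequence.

(121, -384, silver, 79)

First coordinate — +9 each step: 58, 67, 76, 85, 94, 103, 112 → 121.
Second coordinate: ×2 each step; -3, -6, -12, -24, -48, -96, -192 → -384.
Metal: platinum, silver, platinum, silver, platinum, silver, platinum → silver (alternates platinum ↔ silver).
Fourth coordinate: 9, 13, 19, 27, 37, 49, 63 → 79 (differences are 4, 6, 8, … (increasing by 2 each time)).
Combining the parts gives (121, -384, silver, 79).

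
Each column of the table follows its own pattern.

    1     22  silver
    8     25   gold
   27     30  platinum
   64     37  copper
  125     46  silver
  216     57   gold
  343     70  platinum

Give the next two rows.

512  85  copper; 729  102  silver

First component: 1, 8, 27, 64, 125, 216, 343 → 512 → 729 (perfect cubes: 1³, 2³, 3³, …).
Second component: 22, 25, 30, 37, 46, 57, 70 → 85 → 102 (differences are 3, 5, 7, … (increasing by 2 each time)).
Metal: repeats silver → gold → platinum → copper; silver, gold, platinum, copper, silver, gold, platinum → copper → silver.
So the next two rows are 512  85  copper and 729  102  silver.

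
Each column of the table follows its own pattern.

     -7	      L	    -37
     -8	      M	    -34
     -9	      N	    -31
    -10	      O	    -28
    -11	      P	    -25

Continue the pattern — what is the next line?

-12  Q  -22

First component: −1 each step; -7, -8, -9, -10, -11 → -12.
For the letter, letters move forward 1 place in the alphabet: L, M, N, O, P → Q.
Third component: -37, -34, -31, -28, -25 → -22 (+3 each step).
Putting it together: -12  Q  -22.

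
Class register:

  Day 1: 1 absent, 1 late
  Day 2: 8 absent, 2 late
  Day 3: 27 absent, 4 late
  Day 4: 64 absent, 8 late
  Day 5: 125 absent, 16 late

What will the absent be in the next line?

For the absent, perfect cubes: 1³, 2³, 3³, …: 1, 8, 27, 64, 125 → 216.
Late goes 1, 2, 4, 8, 16 → 32 (×2 each step).

216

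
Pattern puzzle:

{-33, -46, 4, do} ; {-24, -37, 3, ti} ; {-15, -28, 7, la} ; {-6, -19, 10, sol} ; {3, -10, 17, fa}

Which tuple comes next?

For the first slot, +9 each step: -33, -24, -15, -6, 3 → 12.
Second slot: +9 each step, so -46, -37, -28, -19, -10 → -1.
Third slot: 4, 3, 7, 10, 17 → 27 (each term is the sum of the two before it).
For the note, runs backward through the solfège scale do→ti: do, ti, la, sol, fa → mi.
Putting it together: {12, -1, 27, mi}.

{12, -1, 27, mi}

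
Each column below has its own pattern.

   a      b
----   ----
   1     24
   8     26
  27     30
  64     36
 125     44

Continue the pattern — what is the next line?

216  54

Column a: 1, 8, 27, 64, 125 → 216 (perfect cubes: 1³, 2³, 3³, …).
For the column b, differences are 2, 4, 6, … (increasing by 2 each time): 24, 26, 30, 36, 44 → 54.
Combining the parts gives 216  54.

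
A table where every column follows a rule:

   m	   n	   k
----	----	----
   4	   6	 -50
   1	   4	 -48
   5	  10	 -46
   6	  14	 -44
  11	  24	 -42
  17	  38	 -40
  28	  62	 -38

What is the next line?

Column m: each term is the sum of the two before it; 4, 1, 5, 6, 11, 17, 28 → 45.
Column n — each term is the sum of the two before it: 6, 4, 10, 14, 24, 38, 62 → 100.
For the column k, +2 each step: -50, -48, -46, -44, -42, -40, -38 → -36.
Combining the parts gives 45  100  -36.

45  100  -36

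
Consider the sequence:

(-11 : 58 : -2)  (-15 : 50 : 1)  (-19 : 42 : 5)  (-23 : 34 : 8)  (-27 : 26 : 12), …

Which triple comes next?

(-31 : 18 : 15)

First part — −4 each step: -11, -15, -19, -23, -27 → -31.
Second part: −8 each step, so 58, 50, 42, 34, 26 → 18.
Third part: alternating steps +3, +4, +3, +4, …, so -2, 1, 5, 8, 12 → 15.
So the next triple is (-31 : 18 : 15).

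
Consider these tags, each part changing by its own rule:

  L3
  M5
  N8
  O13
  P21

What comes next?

Q34

Letter: letters move forward 1 place in the alphabet, so L, M, N, O, P → Q.
Second component goes 3, 5, 8, 13, 21 → 34 (each term is the sum of the two before it).
Putting it together: Q34.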